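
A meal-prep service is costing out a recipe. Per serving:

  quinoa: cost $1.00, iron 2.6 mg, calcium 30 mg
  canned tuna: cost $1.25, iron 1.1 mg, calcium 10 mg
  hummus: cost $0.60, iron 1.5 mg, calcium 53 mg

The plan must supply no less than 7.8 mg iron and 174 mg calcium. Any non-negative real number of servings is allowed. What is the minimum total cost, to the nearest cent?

$3.05

Check every corner: each single food scaled to meet both minima, and each pair solved so both constraints bind.
quinoa only: max(7.8/2.6, 174/30) = 5.8 servings → $5.80.
canned tuna only: max(7.8/1.1, 174/10) = 17.4 servings → $21.75.
hummus only: max(7.8/1.5, 174/53) = 5.2 servings → $3.12.
quinoa + canned tuna: intersection lies outside the first quadrant.
quinoa + hummus with both tight: 1.642 servings and 2.353 servings → $3.05.
canned tuna + hummus with both tight: 3.52 servings and 2.619 servings → $5.97.
So the least-cost plan costs $3.05.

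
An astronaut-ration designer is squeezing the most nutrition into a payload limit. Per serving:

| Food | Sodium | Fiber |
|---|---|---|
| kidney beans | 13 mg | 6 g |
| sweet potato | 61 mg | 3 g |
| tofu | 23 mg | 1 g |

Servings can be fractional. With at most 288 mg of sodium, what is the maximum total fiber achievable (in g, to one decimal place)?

Fiber per mg sodium: kidney beans 0.4615, sweet potato 0.04918, tofu 0.04348.
With no serving limits, spend the whole sodium allowance on kidney beans: 288 mg / 13 mg × 6 g = 132.9 g.

132.9 g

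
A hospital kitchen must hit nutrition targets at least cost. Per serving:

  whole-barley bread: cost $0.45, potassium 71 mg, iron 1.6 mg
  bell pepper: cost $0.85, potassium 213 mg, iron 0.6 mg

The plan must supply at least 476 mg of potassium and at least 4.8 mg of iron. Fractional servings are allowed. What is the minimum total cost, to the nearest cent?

whole-barley bread only: max(476/71, 4.8/1.6) = 6.704 servings → $3.02.
bell pepper only: max(476/213, 4.8/0.6) = 8 servings → $6.80.
whole-barley bread + bell pepper with both tight: 2.471 servings and 1.411 servings → $2.31.
The minimum over all feasible corners is $2.31.

$2.31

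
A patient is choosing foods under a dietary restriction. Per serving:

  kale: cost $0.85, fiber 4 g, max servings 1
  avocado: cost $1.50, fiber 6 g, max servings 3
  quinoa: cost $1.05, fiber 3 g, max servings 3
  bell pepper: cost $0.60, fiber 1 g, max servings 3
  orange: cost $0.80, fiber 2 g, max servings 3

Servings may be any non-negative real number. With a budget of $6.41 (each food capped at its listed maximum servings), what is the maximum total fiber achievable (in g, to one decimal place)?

Fiber per dollar: kale 4.706, avocado 4, quinoa 2.857, orange 2.5, bell pepper 1.667.
Take 1 serving of kale: spends $0.85, +4.0 g fiber (running total 4.0 g).
Take 3 servings of avocado: spends $4.50, +18.0 g fiber (running total 22.0 g).
Take 1.01 servings of quinoa: spends $1.06, +3.0 g fiber (running total 25.0 g).
Greedy by best ratio exhausts the cost allowance optimally: 25.0 g.

25.0 g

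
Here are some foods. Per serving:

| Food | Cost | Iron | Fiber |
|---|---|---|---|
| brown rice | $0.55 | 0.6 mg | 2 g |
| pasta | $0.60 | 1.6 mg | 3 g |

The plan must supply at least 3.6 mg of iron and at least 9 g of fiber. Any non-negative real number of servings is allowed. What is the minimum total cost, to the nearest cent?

brown rice only: max(3.6/0.6, 9/2) = 6 servings → $3.30.
pasta only: max(3.6/1.6, 9/3) = 3 servings → $1.80.
brown rice + pasta with both tight: 2.571 servings and 1.286 servings → $2.19.
So the least-cost plan costs $1.80.

$1.80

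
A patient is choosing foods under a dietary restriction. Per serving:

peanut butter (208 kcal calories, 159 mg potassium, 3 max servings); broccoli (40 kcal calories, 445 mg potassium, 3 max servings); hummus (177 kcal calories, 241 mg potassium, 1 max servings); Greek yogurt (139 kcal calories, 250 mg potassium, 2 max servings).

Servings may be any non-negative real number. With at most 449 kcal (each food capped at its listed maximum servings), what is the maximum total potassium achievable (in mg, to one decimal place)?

1904.4 mg

Potassium per kcal: broccoli 11.12, Greek yogurt 1.799, hummus 1.362, peanut butter 0.7644.
Take 3 servings of broccoli: uses 120 kcal, +1335.0 mg potassium (running total 1335.0 mg).
Take 2 servings of Greek yogurt: uses 278 kcal, +500.0 mg potassium (running total 1835.0 mg).
Take 0.2881 servings of hummus: uses 51 kcal, +69.4 mg potassium (running total 1904.4 mg).
Filling greedily by potassium-per-kcal is optimal for one linear limit, giving 1904.4 mg.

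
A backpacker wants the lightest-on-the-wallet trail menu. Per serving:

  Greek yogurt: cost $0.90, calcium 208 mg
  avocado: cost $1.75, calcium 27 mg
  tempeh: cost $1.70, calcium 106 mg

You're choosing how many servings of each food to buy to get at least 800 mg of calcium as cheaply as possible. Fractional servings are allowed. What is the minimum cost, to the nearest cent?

Cost per mg of calcium: Greek yogurt $0.0043, tempeh $0.0160, avocado $0.0648.
With no serving limits, use only Greek yogurt: 800 mg / 208 mg = 3.846 servings × $0.90 = $3.46.

$3.46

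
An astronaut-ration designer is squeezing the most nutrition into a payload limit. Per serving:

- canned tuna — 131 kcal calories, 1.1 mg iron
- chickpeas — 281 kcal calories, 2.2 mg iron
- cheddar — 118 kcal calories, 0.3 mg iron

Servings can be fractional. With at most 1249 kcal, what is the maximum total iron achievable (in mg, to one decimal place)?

10.5 mg

Iron per kcal: canned tuna 0.008397, chickpeas 0.007829, cheddar 0.002542.
With no serving limits, spend the whole calories allowance on canned tuna: 1249 kcal / 131 kcal × 1.1 mg = 10.5 mg.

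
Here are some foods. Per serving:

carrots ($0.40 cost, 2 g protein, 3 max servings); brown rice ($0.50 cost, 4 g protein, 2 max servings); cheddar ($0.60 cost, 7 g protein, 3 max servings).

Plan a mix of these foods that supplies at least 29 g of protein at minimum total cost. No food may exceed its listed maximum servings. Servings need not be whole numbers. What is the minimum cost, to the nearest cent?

Cost per g of protein: cheddar $0.0857, brown rice $0.1250, carrots $0.2000.
Take 3 servings of cheddar: +21.0 g protein for $1.80 (total $1.80, still need 8.0 g).
Take 2 servings of brown rice: +8.0 g protein for $1.00 (total $2.80, still need 0.0 g).
Filling from the cheapest source first is optimal under one linear minimum: $2.80.

$2.80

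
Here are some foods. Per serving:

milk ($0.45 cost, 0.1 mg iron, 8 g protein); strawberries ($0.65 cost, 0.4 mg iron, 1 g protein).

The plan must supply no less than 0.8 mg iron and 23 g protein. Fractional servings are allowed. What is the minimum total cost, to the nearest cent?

milk only: max(0.8/0.1, 23/8) = 8 servings → $3.60.
strawberries only: max(0.8/0.4, 23/1) = 23 servings → $14.95.
milk + strawberries with both tight: 2.71 servings and 1.323 servings → $2.08.
So the least-cost plan costs $2.08.

$2.08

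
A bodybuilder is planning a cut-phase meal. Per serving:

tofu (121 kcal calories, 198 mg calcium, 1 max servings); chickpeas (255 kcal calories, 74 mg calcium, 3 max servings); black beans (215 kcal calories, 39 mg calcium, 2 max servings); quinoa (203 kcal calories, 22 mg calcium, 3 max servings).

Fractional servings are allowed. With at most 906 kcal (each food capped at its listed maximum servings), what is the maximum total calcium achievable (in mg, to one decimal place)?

Calcium per kcal: tofu 1.636, chickpeas 0.2902, black beans 0.1814, quinoa 0.1084.
Take 1 serving of tofu: uses 121 kcal, +198.0 mg calcium (running total 198.0 mg).
Take 3 servings of chickpeas: uses 765 kcal, +222.0 mg calcium (running total 420.0 mg).
Take 0.09302 servings of black beans: uses 20 kcal, +3.6 mg calcium (running total 423.6 mg).
Greedy by best ratio exhausts the calories allowance optimally: 423.6 mg.

423.6 mg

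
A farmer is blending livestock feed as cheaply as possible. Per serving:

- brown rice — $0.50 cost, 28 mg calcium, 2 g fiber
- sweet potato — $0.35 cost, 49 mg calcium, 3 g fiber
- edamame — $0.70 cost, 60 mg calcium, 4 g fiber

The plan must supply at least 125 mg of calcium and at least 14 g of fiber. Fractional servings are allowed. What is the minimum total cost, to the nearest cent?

The cheapest plan sits at a corner of the feasible region — with two constraints it uses at most two foods.
brown rice only: max(125/28, 14/2) = 7 servings → $3.50.
sweet potato only: max(125/49, 14/3) = 4.667 servings → $1.63.
edamame only: max(125/60, 14/4) = 3.5 servings → $2.45.
brown rice + sweet potato with both targets exact would need a negative amount; discard.
brown rice + edamame with both targets exact would need a negative amount; discard.
sweet potato + edamame: intersection lies outside the first quadrant.
The minimum over all feasible corners is $1.63.

$1.63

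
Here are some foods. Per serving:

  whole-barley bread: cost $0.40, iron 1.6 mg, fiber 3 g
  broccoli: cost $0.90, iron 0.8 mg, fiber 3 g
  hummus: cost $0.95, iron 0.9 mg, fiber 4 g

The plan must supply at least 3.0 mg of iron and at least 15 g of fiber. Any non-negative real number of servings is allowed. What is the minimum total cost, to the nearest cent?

For a min-cost LP with two ≥-constraints, a basic feasible solution has at most two positive variables.
whole-barley bread only: max(3.0/1.6, 15/3) = 5 servings → $2.00.
broccoli only: max(3.0/0.8, 15/3) = 5 servings → $4.50.
hummus only: max(3.0/0.9, 15/4) = 3.75 servings → $3.56.
whole-barley bread + broccoli: intersection lies outside the first quadrant.
whole-barley bread + hummus: the both-tight solution has a negative serving — not a feasible corner.
broccoli + hummus: intersection lies outside the first quadrant.
The minimum over all feasible corners is $2.00.

$2.00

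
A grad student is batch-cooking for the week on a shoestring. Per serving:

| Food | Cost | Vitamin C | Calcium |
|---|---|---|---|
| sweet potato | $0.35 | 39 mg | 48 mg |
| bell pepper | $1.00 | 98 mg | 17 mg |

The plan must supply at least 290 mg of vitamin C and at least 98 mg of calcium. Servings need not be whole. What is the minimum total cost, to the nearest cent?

$2.60

With two linear requirements the optimum uses one or two foods; enumerate the corners.
sweet potato only: max(290/39, 98/48) = 7.436 servings → $2.60.
bell pepper only: max(290/98, 98/17) = 5.765 servings → $5.76.
sweet potato + bell pepper with both tight: 1.157 servings and 2.499 servings → $2.90.
Cheapest feasible corner: $2.60.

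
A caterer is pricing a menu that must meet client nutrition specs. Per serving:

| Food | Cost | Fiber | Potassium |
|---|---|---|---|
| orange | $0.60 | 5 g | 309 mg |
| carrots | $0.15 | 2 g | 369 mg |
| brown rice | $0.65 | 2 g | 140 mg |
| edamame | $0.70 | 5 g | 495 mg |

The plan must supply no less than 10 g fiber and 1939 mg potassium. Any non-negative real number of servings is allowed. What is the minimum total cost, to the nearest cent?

Compare the cost at each extreme point of the feasible region.
orange only: max(10/5, 1939/309) = 6.275 servings → $3.77.
carrots only: max(10/2, 1939/369) = 5.255 servings → $0.79.
brown rice only: max(10/2, 1939/140) = 13.85 servings → $9.00.
edamame only: max(10/5, 1939/495) = 3.917 servings → $2.74.
orange + carrots: intersection lies outside the first quadrant.
orange + brown rice: the both-tight solution has a negative serving — not a feasible corner.
orange + edamame: intersection lies outside the first quadrant.
carrots + brown rice: the both-tight solution has a negative serving — not a feasible corner.
carrots + edamame with both targets exact would need a negative amount; discard.
brown rice + edamame: the both-tight solution has a negative serving — not a feasible corner.
So the least-cost plan costs $0.79.

$0.79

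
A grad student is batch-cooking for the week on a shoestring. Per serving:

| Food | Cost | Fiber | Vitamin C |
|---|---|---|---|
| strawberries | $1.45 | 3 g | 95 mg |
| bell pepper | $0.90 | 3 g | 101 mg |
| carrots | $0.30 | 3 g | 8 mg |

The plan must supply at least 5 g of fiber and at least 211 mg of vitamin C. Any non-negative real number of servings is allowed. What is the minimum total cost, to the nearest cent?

$1.88

A basic optimal solution has at most two foods positive. Try each food alone and each pair with both targets met exactly.
strawberries only: max(5/3, 211/95) = 2.221 servings → $3.22.
bell pepper only: max(5/3, 211/101) = 2.089 servings → $1.88.
carrots only: max(5/3, 211/8) = 26.38 servings → $7.91.
strawberries + bell pepper: the both-tight solution has a negative serving — not a feasible corner.
strawberries + carrots with both targets exact would need a negative amount; discard.
bell pepper + carrots with both targets exact would need a negative amount; discard.
Cheapest feasible corner: $1.88.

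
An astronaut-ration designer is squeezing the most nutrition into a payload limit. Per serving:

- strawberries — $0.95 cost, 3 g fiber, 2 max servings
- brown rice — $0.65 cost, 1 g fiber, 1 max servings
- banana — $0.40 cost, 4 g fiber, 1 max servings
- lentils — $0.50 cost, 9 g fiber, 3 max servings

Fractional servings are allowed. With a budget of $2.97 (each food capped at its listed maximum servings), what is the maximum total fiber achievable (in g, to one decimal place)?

34.4 g

Fiber per dollar: lentils 18, banana 10, strawberries 3.158, brown rice 1.538.
Take 3 servings of lentils: spends $1.50, +27.0 g fiber (running total 27.0 g).
Take 1 serving of banana: spends $0.40, +4.0 g fiber (running total 31.0 g).
Take 1.126 servings of strawberries: spends $1.07, +3.4 g fiber (running total 34.4 g).
Filling greedily by fiber-per-dollar is optimal for one linear limit, giving 34.4 g.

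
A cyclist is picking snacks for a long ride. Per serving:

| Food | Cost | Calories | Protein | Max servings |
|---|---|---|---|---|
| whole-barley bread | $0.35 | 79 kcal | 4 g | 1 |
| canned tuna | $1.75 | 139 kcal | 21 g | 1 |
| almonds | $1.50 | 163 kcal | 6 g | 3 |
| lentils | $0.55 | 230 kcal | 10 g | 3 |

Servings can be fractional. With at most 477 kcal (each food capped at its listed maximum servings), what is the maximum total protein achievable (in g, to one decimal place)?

36.3 g

Protein per kcal: canned tuna 0.1511, whole-barley bread 0.05063, lentils 0.04348, almonds 0.03681.
Take 1 serving of canned tuna: uses 139 kcal, +21.0 g protein (running total 21.0 g).
Take 1 serving of whole-barley bread: uses 79 kcal, +4.0 g protein (running total 25.0 g).
Take 1.126 servings of lentils: uses 259 kcal, +11.3 g protein (running total 36.3 g).
Greedy by best ratio exhausts the calories allowance optimally: 36.3 g.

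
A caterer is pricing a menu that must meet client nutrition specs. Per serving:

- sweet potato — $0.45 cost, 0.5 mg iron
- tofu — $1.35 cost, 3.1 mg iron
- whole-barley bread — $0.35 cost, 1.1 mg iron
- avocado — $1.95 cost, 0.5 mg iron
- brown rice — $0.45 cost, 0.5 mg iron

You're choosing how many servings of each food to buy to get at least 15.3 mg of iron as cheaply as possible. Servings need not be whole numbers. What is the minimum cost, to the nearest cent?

$4.87

Cost per mg of iron: whole-barley bread $0.3182, tofu $0.4355, sweet potato $0.9000, brown rice $0.9000, avocado $3.9000.
With no serving limits, use only whole-barley bread: 15.3 mg / 1.1 mg = 13.91 servings × $0.35 = $4.87.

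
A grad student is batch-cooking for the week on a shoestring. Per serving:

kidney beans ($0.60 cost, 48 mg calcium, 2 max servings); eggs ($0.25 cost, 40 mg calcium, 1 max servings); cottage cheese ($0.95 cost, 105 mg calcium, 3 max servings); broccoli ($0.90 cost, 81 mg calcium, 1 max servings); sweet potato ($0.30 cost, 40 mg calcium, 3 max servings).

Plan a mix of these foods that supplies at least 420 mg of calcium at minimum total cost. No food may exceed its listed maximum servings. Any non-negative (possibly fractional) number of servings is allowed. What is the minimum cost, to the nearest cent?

$3.50

Cost per mg of calcium: eggs $0.0063, sweet potato $0.0075, cottage cheese $0.0090, broccoli $0.0111, kidney beans $0.0125.
Take 1 serving of eggs: +40.0 mg calcium for $0.25 (total $0.25, still need 380.0 mg).
Take 3 servings of sweet potato: +120.0 mg calcium for $0.90 (total $1.15, still need 260.0 mg).
Take 2.476 servings of cottage cheese: +260.0 mg calcium for $2.35 (total $3.50, still need 0.0 mg).
Filling from the cheapest source first is optimal under one linear minimum: $3.50.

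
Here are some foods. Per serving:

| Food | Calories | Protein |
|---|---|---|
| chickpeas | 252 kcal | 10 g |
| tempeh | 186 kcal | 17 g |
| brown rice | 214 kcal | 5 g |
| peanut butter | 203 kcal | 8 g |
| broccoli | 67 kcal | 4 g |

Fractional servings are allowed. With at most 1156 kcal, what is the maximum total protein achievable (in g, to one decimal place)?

Protein per kcal: tempeh 0.0914, broccoli 0.0597, chickpeas 0.03968, peanut butter 0.03941, brown rice 0.02336.
With no serving limits, spend the whole calories allowance on tempeh: 1156 kcal / 186 kcal × 17 g = 105.7 g.

105.7 g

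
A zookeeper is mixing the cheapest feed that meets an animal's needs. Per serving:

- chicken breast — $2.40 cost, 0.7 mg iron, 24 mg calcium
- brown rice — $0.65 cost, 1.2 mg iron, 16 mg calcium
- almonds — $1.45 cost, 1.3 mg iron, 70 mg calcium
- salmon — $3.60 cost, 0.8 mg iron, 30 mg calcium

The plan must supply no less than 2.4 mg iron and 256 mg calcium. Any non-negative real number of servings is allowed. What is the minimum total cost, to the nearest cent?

chicken breast only: max(2.4/0.7, 256/24) = 10.67 servings → $25.60.
brown rice only: max(2.4/1.2, 256/16) = 16 servings → $10.40.
almonds only: max(2.4/1.3, 256/70) = 3.657 servings → $5.30.
salmon only: max(2.4/0.8, 256/30) = 8.533 servings → $30.72.
chicken breast + brown rice: intersection lies outside the first quadrant.
chicken breast + almonds with both targets exact would need a negative amount; discard.
chicken breast + salmon: the both-tight solution has a negative serving — not a feasible corner.
brown rice + almonds with both targets exact would need a negative amount; discard.
brown rice + salmon: the both-tight solution has a negative serving — not a feasible corner.
almonds + salmon with both targets exact would need a negative amount; discard.
Cheapest feasible corner: $5.30.

$5.30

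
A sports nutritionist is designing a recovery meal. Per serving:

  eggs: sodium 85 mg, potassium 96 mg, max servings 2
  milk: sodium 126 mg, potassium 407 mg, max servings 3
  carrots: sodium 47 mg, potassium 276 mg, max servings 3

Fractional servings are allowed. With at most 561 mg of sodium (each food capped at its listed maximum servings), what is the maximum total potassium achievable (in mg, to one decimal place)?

Potassium per mg sodium: carrots 5.872, milk 3.23, eggs 1.129.
Take 3 servings of carrots: uses 141 mg sodium, +828.0 mg potassium (running total 828.0 mg).
Take 3 servings of milk: uses 378 mg sodium, +1221.0 mg potassium (running total 2049.0 mg).
Take 0.4941 servings of eggs: uses 42 mg sodium, +47.4 mg potassium (running total 2096.4 mg).
Greedy by best ratio exhausts the sodium allowance optimally: 2096.4 mg.

2096.4 mg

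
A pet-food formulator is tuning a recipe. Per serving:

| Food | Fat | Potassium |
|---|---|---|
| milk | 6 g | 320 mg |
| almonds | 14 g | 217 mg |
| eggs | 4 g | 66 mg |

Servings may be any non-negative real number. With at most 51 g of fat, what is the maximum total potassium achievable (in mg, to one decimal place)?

Potassium per g fat: milk 53.33, eggs 16.5, almonds 15.5.
With no serving limits, spend the whole fat allowance on milk: 51 g / 6 g × 320 mg = 2720.0 mg.

2720.0 mg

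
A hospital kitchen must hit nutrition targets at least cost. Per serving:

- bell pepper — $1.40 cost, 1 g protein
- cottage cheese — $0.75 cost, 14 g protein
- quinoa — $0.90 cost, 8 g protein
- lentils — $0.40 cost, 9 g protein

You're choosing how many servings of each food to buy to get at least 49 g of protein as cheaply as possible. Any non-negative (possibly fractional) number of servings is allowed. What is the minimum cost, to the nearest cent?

$2.18

Cost per g of protein: lentils $0.0444, cottage cheese $0.0536, quinoa $0.1125, bell pepper $1.4000.
With no serving limits, use only lentils: 49 g / 9 g = 5.444 servings × $0.40 = $2.18.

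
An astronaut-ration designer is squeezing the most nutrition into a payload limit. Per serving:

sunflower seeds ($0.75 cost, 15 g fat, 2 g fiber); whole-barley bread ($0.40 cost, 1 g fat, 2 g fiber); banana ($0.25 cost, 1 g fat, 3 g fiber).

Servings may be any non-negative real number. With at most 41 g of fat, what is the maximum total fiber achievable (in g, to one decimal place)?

123.0 g

Fiber per g fat: banana 3, whole-barley bread 2, sunflower seeds 0.1333.
With no serving limits, spend the whole fat allowance on banana: 41 g / 1 g × 3 g = 123.0 g.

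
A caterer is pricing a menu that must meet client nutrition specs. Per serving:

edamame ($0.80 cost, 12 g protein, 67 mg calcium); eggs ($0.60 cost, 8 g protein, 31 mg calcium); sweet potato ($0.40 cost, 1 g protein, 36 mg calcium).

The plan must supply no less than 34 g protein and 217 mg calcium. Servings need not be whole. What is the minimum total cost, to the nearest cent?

Two binding constraints pin down two serving amounts, so the optimal mix uses at most two foods. The candidates are each food alone (scaled to the tighter of protein/calcium) and each pair with both constraints tight.
edamame only: max(34/12, 217/67) = 3.239 servings → $2.59.
eggs only: max(34/8, 217/31) = 7 servings → $4.20.
sweet potato only: max(34/1, 217/36) = 34 servings → $13.60.
edamame + eggs with both targets exact would need a negative amount; discard.
edamame + sweet potato with both tight: 2.759 servings and 0.8932 servings → $2.56.
eggs + sweet potato with both tight: 3.918 servings and 2.654 servings → $3.41.
So the least-cost plan costs $2.56.

$2.56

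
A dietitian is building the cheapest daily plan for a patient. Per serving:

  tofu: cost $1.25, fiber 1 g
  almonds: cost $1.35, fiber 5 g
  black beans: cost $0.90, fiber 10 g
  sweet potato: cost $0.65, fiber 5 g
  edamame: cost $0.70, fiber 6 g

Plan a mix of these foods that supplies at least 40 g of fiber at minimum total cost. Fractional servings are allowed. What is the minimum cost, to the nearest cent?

Cost per g of fiber: black beans $0.0900, edamame $0.1167, sweet potato $0.1300, almonds $0.2700, tofu $1.2500.
With no serving limits, use only black beans: 40 g / 10 g = 4 servings × $0.90 = $3.60.

$3.60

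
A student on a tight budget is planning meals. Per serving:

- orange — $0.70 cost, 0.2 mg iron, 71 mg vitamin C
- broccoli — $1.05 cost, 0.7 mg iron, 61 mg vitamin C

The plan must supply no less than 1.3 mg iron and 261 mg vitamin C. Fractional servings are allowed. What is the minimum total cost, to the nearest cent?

$3.05

This is a tiny linear program; its minimum lies at a vertex of the feasible set. List the vertices and price them.
orange only: max(1.3/0.2, 261/71) = 6.5 servings → $4.55.
broccoli only: max(1.3/0.7, 261/61) = 4.279 servings → $4.49.
orange + broccoli with both tight: 2.757 servings and 1.069 servings → $3.05.
So the least-cost plan costs $3.05.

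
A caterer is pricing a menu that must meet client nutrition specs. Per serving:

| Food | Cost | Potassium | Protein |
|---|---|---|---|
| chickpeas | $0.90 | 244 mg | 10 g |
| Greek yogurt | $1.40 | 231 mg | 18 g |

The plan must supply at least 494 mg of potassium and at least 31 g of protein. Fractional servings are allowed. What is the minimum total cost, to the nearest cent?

$2.51

At the optimum either one food covers both requirements or two foods hit both targets exactly; no other combination can be cheaper.
chickpeas only: max(494/244, 31/10) = 3.1 servings → $2.79.
Greek yogurt only: max(494/231, 31/18) = 2.139 servings → $2.99.
chickpeas + Greek yogurt with both tight: 0.8314 servings and 1.26 servings → $2.51.
So the least-cost plan costs $2.51.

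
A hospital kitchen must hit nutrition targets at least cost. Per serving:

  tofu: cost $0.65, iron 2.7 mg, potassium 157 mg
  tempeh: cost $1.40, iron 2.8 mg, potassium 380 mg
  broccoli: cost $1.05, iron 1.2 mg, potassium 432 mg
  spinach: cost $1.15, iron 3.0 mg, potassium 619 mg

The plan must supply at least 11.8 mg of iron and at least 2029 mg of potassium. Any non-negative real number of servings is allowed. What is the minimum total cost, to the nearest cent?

$4.13

An LP optimum is at a vertex; with two nutrient constraints at most two foods are used. Check each candidate.
tofu only: max(11.8/2.7, 2029/157) = 12.92 servings → $8.40.
tempeh only: max(11.8/2.8, 2029/380) = 5.339 servings → $7.48.
broccoli only: max(11.8/1.2, 2029/432) = 9.833 servings → $10.32.
spinach only: max(11.8/3.0, 2029/619) = 3.933 servings → $4.52.
tofu + tempeh: intersection lies outside the first quadrant.
tofu + broccoli with both tight: 2.723 servings and 3.707 servings → $5.66.
tofu + spinach with both tight: 1.014 servings and 3.021 servings → $4.13.
tempeh + broccoli with both tight: 3.533 servings and 1.589 servings → $6.61.
tempeh + spinach with both tight: 2.052 servings and 2.018 servings → $5.19.
broccoli + spinach with both targets exact would need a negative amount; discard.
So the least-cost plan costs $4.13.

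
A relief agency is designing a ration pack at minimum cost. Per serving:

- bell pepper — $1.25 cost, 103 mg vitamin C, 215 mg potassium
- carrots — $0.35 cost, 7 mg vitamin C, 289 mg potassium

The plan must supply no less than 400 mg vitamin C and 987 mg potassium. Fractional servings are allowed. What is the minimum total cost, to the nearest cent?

$5.00

A basic optimal solution has at most two foods positive. Try each food alone and each pair with both targets met exactly.
bell pepper only: max(400/103, 987/215) = 4.591 servings → $5.74.
carrots only: max(400/7, 987/289) = 57.14 servings → $20.00.
bell pepper + carrots with both tight: 3.846 servings and 0.5541 servings → $5.00.
So the least-cost plan costs $5.00.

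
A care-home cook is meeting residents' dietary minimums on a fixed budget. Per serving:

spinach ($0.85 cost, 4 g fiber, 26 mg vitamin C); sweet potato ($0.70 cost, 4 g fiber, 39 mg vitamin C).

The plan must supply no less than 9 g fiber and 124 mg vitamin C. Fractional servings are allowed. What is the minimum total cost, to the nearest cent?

$2.23

An LP optimum is at a vertex; with two nutrient constraints at most two foods are used. Check each candidate.
spinach only: max(9/4, 124/26) = 4.769 servings → $4.05.
sweet potato only: max(9/4, 124/39) = 3.179 servings → $2.23.
spinach + sweet potato: the both-tight solution has a negative serving — not a feasible corner.
The minimum over all feasible corners is $2.23.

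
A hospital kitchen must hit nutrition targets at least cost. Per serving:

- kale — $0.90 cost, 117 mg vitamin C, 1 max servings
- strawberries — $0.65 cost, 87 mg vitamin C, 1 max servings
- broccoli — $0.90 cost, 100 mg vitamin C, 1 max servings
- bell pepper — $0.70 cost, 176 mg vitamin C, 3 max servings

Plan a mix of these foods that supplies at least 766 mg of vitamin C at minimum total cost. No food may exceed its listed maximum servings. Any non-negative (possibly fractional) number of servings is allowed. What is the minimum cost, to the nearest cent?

Cost per mg of vitamin C: bell pepper $0.0040, strawberries $0.0075, kale $0.0077, broccoli $0.0090.
Take 3 servings of bell pepper: +528.0 mg vitamin C for $2.10 (total $2.10, still need 238.0 mg).
Take 1 serving of strawberries: +87.0 mg vitamin C for $0.65 (total $2.75, still need 151.0 mg).
Take 1 serving of kale: +117.0 mg vitamin C for $0.90 (total $3.65, still need 34.0 mg).
Take 0.34 servings of broccoli: +34.0 mg vitamin C for $0.31 (total $3.96, still need 0.0 mg).
Greedy by cheapest-per-mg is optimal for a single linear constraint, so the minimum cost is $3.96.

$3.96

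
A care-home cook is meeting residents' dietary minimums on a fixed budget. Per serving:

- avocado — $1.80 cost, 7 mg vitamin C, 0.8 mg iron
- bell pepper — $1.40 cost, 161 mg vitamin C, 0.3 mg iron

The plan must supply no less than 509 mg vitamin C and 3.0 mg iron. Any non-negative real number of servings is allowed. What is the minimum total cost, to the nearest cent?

$8.96

For a min-cost LP with two ≥-constraints, a basic feasible solution has at most two positive variables.
avocado only: max(509/7, 3.0/0.8) = 72.71 servings → $130.89.
bell pepper only: max(509/161, 3.0/0.3) = 10 servings → $14.00.
avocado + bell pepper with both tight: 2.607 servings and 3.048 servings → $8.96.
The minimum over all feasible corners is $8.96.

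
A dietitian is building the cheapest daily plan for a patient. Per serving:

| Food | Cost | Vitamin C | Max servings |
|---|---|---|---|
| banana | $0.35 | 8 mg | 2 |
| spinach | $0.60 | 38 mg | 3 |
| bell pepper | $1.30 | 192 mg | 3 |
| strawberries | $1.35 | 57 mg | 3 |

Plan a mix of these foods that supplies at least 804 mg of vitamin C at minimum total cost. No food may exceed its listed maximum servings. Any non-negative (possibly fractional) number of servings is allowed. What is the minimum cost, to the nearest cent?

$8.40

Cost per mg of vitamin C: bell pepper $0.0068, spinach $0.0158, strawberries $0.0237, banana $0.0437.
Take 3 servings of bell pepper: +576.0 mg vitamin C for $3.90 (total $3.90, still need 228.0 mg).
Take 3 servings of spinach: +114.0 mg vitamin C for $1.80 (total $5.70, still need 114.0 mg).
Take 2 servings of strawberries: +114.0 mg vitamin C for $2.70 (total $8.40, still need 0.0 mg).
Filling from the cheapest source first is optimal under one linear minimum: $8.40.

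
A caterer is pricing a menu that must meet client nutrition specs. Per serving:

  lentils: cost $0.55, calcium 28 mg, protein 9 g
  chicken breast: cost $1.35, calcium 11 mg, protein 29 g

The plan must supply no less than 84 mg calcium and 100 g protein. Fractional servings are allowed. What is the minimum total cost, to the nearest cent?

$4.90

At the optimum either one food covers both requirements or two foods hit both targets exactly; no other combination can be cheaper.
lentils only: max(84/28, 100/9) = 11.11 servings → $6.11.
chicken breast only: max(84/11, 100/29) = 7.636 servings → $10.31.
lentils + chicken breast with both tight: 1.874 servings and 2.867 servings → $4.90.
Cheapest feasible corner: $4.90.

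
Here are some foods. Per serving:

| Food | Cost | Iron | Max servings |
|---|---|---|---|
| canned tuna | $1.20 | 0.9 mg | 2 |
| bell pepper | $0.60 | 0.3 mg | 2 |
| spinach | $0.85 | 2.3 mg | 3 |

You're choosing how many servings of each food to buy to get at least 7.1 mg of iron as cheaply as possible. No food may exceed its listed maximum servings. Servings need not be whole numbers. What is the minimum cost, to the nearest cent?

Cost per mg of iron: spinach $0.3696, canned tuna $1.3333, bell pepper $2.0000.
Take 3 servings of spinach: +6.9 mg iron for $2.55 (total $2.55, still need 0.2 mg).
Take 0.2222 servings of canned tuna: +0.2 mg iron for $0.27 (total $2.82, still need 0.0 mg).
Greedy by cheapest-per-mg is optimal for a single linear constraint, so the minimum cost is $2.82.

$2.82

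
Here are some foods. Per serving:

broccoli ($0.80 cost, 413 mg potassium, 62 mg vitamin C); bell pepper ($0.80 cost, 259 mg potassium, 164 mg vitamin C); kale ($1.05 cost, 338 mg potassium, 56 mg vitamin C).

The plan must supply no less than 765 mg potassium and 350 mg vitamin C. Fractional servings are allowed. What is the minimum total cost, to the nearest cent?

Compare the cost at each extreme point of the feasible region.
broccoli only: max(765/413, 350/62) = 5.645 servings → $4.52.
bell pepper only: max(765/259, 350/164) = 2.954 servings → $2.36.
kale only: max(765/338, 350/56) = 6.25 servings → $6.56.
broccoli + bell pepper with both tight: 0.6736 servings and 1.879 servings → $2.04.
broccoli + kale with both targets exact would need a negative amount; discard.
bell pepper + kale with both tight: 1.844 servings and 0.8505 servings → $2.37.
So the least-cost plan costs $2.04.

$2.04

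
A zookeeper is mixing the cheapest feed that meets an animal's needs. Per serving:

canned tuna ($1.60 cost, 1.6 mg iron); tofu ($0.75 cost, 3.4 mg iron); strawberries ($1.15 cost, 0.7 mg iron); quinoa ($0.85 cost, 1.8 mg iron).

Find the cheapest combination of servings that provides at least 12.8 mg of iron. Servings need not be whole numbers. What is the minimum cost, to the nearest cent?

Cost per mg of iron: tofu $0.2206, quinoa $0.4722, canned tuna $1.0000, strawberries $1.6429.
With no serving limits, use only tofu: 12.8 mg / 3.4 mg = 3.765 servings × $0.75 = $2.82.

$2.82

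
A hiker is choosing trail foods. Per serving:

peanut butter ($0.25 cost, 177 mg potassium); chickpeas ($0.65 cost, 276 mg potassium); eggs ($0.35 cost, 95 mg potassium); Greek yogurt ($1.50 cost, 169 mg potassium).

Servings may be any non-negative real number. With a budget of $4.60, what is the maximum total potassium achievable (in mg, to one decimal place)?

3256.8 mg

Potassium per dollar: peanut butter 708, chickpeas 424.6, eggs 271.4, Greek yogurt 112.7.
With no serving limits, spend the whole cost allowance on peanut butter: $4.60 / $0.25 × 177 mg = 3256.8 mg.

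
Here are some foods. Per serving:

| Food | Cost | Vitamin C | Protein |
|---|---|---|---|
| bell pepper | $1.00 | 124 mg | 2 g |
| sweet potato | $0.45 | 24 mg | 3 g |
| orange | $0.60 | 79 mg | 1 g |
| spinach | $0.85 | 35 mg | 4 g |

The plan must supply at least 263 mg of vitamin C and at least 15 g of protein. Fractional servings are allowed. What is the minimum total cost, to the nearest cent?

Check every corner: each single food scaled to meet both minima, and each pair solved so both constraints bind.
bell pepper only: max(263/124, 15/2) = 7.5 servings → $7.50.
sweet potato only: max(263/24, 15/3) = 10.96 servings → $4.93.
orange only: max(263/79, 15/1) = 15 servings → $9.00.
spinach only: max(263/35, 15/4) = 7.514 servings → $6.39.
bell pepper + sweet potato with both tight: 1.324 servings and 4.117 servings → $3.18.
bell pepper + orange: the both-tight solution has a negative serving — not a feasible corner.
bell pepper + spinach with both tight: 1.237 servings and 3.131 servings → $3.90.
sweet potato + orange with both tight: 4.329 servings and 2.014 servings → $3.16.
sweet potato + spinach: intersection lies outside the first quadrant.
orange + spinach with both tight: 1.875 servings and 3.281 servings → $3.91.
So the least-cost plan costs $3.16.

$3.16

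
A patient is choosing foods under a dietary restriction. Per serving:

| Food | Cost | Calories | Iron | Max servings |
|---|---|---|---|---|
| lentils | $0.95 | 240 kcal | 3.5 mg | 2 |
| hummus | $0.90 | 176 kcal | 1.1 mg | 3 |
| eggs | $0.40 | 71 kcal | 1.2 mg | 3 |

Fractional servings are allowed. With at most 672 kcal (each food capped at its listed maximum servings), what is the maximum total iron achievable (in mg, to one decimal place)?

10.3 mg

Iron per kcal: eggs 0.0169, lentils 0.01458, hummus 0.00625.
Take 3 servings of eggs: uses 213 kcal, +3.6 mg iron (running total 3.6 mg).
Take 1.913 servings of lentils: uses 459 kcal, +6.7 mg iron (running total 10.3 mg).
Filling greedily by iron-per-kcal is optimal for one linear limit, giving 10.3 mg.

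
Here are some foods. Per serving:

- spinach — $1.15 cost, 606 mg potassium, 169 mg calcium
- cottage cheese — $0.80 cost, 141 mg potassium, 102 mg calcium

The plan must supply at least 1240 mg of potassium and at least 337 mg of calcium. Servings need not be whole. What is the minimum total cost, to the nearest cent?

Two binding constraints pin down two serving amounts, so the optimal mix uses at most two foods. The candidates are each food alone (scaled to the tighter of potassium/calcium) and each pair with both constraints tight.
spinach only: max(1240/606, 337/169) = 2.046 servings → $2.35.
cottage cheese only: max(1240/141, 337/102) = 8.794 servings → $7.04.
spinach + cottage cheese with both targets exact would need a negative amount; discard.
Cheapest feasible corner: $2.35.

$2.35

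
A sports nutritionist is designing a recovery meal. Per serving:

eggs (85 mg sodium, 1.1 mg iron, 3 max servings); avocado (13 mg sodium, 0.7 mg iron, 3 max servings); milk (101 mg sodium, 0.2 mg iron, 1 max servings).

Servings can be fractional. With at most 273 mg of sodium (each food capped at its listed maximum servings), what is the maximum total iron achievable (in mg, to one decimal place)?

5.1 mg

Iron per mg sodium: avocado 0.05385, eggs 0.01294, milk 0.00198.
Take 3 servings of avocado: uses 39 mg sodium, +2.1 mg iron (running total 2.1 mg).
Take 2.753 servings of eggs: uses 234 mg sodium, +3.0 mg iron (running total 5.1 mg).
Filling greedily by iron-per-mg sodium is optimal for one linear limit, giving 5.1 mg.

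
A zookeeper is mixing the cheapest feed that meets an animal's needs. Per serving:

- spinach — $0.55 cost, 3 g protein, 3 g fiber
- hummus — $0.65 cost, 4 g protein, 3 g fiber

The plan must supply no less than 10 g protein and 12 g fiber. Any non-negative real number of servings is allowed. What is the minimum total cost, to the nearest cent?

The cheapest plan sits at a corner of the feasible region — with two constraints it uses at most two foods.
spinach only: max(10/3, 12/3) = 4 servings → $2.20.
hummus only: max(10/4, 12/3) = 4 servings → $2.60.
spinach + hummus with both targets exact would need a negative amount; discard.
The minimum over all feasible corners is $2.20.

$2.20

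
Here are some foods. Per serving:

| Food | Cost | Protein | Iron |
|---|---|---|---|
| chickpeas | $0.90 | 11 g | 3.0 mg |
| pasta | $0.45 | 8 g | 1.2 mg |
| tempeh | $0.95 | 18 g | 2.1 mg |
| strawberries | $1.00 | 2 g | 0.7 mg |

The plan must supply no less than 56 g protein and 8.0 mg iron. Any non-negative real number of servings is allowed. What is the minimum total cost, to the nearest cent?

Check every corner: each single food scaled to meet both minima, and each pair solved so both constraints bind.
chickpeas only: max(56/11, 8.0/3.0) = 5.091 servings → $4.58.
pasta only: max(56/8, 8.0/1.2) = 7 servings → $3.15.
tempeh only: max(56/18, 8.0/2.1) = 3.81 servings → $3.62.
strawberries only: max(56/2, 8.0/0.7) = 28 servings → $28.00.
chickpeas + pasta: the both-tight solution has a negative serving — not a feasible corner.
chickpeas + tempeh with both tight: 0.8544 servings and 2.589 servings → $3.23.
chickpeas + strawberries with both targets exact would need a negative amount; discard.
pasta + tempeh with both tight: 5.5 servings and 0.6667 servings → $3.11.
pasta + strawberries: intersection lies outside the first quadrant.
tempeh + strawberries with both tight: 2.762 servings and 3.143 servings → $5.77.
The minimum over all feasible corners is $3.11.

$3.11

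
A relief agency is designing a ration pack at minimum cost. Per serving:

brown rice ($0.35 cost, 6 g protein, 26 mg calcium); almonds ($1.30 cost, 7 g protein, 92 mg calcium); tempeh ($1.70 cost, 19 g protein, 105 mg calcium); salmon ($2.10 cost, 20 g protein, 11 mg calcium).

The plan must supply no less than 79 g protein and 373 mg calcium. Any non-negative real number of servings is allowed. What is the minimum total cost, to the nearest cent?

$5.02

At the optimum either one food covers both requirements or two foods hit both targets exactly; no other combination can be cheaper.
brown rice only: max(79/6, 373/26) = 14.35 servings → $5.02.
almonds only: max(79/7, 373/92) = 11.29 servings → $14.67.
tempeh only: max(79/19, 373/105) = 4.158 servings → $7.07.
salmon only: max(79/20, 373/11) = 33.91 servings → $71.21.
brown rice + almonds with both tight: 12.59 servings and 0.4973 servings → $5.05.
brown rice + tempeh with both tight: 8.882 servings and 1.353 servings → $5.41.
brown rice + salmon: the both-tight solution has a negative serving — not a feasible corner.
almonds + tempeh: intersection lies outside the first quadrant.
almonds + salmon with both tight: 3.739 servings and 2.642 servings → $10.41.
tempeh + salmon with both tight: 3.485 servings and 0.6388 servings → $7.27.
So the least-cost plan costs $5.02.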